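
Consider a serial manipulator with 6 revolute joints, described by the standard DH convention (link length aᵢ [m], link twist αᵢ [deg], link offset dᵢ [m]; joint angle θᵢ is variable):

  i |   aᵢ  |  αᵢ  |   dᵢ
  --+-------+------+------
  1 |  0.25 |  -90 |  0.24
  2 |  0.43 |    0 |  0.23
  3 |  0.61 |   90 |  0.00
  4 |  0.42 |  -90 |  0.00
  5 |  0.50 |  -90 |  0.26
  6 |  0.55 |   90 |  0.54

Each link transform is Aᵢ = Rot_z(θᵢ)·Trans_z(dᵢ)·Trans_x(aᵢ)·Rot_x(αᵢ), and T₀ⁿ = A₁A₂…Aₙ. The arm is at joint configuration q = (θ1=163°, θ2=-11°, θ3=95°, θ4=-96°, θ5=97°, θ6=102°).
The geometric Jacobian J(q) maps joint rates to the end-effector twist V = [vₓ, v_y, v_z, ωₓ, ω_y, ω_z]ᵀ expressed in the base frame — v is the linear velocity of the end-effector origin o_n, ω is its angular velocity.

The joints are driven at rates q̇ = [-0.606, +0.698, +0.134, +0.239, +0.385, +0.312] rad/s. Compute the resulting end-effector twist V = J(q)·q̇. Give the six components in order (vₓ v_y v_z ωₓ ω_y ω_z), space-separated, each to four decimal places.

-0.3076 0.3065 -0.0224 -0.6265 -0.9584 -0.9900

o_n = [-0.4995, -0.2877, -0.0597]
J₁: ẑ×o_n = [0.2877, -0.4995, 0.0000], ω = ẑ
J2: z=[-0.2924, -0.9563, 0.0000] o=[-0.2391, 0.0731, 0.2400] → [0.2866, -0.0876, -0.1435, -0.2924, -0.9563, 0.0000]
J3: z=[-0.2924, -0.9563, 0.0000] o=[-0.7100, -0.0234, 0.3220] → [0.3651, -0.1116, 0.2786, -0.2924, -0.9563, 0.0000]
J4: z=[-0.9511, 0.2908, 0.1045] o=[-0.7710, -0.0048, -0.2846] → [0.0950, 0.2422, 0.1901, -0.9511, 0.2908, 0.1045]
J5: z=[-0.0689, 0.1304, -0.9891] o=[-0.6444, 0.3933, -0.2409] → [-0.6499, -0.1309, 0.0280, -0.0689, 0.1304, -0.9891]
J6: z=[-0.4149, -0.9054, -0.0904] o=[-0.2087, 0.2251, -0.5563] → [-0.4960, 0.2323, -0.0505, -0.4149, -0.9054, -0.0904]
V = J·q̇ = [-0.3076, 0.3065, -0.0224, -0.6265, -0.9584, -0.9900]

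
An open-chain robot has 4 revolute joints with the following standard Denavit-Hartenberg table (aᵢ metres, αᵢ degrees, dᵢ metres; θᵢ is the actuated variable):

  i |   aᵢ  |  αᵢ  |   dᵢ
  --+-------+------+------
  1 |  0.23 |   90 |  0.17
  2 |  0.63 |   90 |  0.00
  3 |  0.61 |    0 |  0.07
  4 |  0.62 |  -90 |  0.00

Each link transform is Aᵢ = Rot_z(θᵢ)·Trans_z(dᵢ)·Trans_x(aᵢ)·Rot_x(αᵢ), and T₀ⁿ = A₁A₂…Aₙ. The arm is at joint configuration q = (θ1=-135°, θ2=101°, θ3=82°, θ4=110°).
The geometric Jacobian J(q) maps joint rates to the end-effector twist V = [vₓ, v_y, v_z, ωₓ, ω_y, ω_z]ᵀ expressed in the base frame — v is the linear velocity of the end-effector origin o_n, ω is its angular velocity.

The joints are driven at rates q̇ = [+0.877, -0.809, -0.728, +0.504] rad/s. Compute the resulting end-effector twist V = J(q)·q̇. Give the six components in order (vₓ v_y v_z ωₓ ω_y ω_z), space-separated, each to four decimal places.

o_n = [-0.5326, 0.1394, 0.2898]
J₁: ẑ×o_n = [-0.1394, -0.5326, 0.0000], ω = ẑ
J2: z=[-0.7071, 0.7071, 0.0000] o=[-0.1626, -0.1626, 0.1700] → [0.0847, 0.0847, 0.0480, -0.7071, 0.7071, 0.0000]
J3: z=[-0.6941, -0.6941, 0.1908] o=[-0.0776, -0.0776, 0.7884] → [0.3047, -0.4329, -0.4664, -0.6941, -0.6941, 0.1908]
J4: z=[-0.6941, -0.6941, 0.1908] o=[-0.5419, 0.3124, 0.8851] → [0.4462, -0.4114, 0.1265, -0.6941, -0.6941, 0.1908]
V = J·q̇ = [-0.1877, -0.4278, 0.3645, 0.7275, -0.4166, 0.8343]

-0.1877 -0.4278 0.3645 0.7275 -0.4166 0.8343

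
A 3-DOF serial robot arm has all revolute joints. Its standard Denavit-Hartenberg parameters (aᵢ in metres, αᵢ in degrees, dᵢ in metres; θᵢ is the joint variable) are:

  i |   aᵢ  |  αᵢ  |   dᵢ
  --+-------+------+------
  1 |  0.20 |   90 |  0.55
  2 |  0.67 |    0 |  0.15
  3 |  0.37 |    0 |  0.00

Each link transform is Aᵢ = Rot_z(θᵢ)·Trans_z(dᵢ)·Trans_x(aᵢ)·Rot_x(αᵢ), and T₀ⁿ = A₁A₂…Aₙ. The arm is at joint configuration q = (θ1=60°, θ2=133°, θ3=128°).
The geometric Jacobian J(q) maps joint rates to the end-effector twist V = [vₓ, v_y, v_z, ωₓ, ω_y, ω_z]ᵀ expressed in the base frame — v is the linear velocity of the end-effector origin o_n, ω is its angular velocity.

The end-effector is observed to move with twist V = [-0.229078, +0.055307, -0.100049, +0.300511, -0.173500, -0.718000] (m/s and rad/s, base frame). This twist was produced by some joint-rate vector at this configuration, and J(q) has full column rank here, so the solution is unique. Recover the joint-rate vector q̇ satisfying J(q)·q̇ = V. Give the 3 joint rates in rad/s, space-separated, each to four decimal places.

-0.7180 0.1750 0.1720

o_n = [-0.0275, -0.3476, 0.6746]
J₁: ẑ×o_n = [0.3476, -0.0275, 0.0000], ω = ẑ
J2: z=[0.8660, -0.5000, 0.0000] o=[0.1000, 0.1732, 0.5500] → [-0.0623, -0.1079, -0.5148, 0.8660, -0.5000, 0.0000]
J3: z=[0.8660, -0.5000, 0.0000] o=[0.0014, -0.2975, 1.0400] → [0.1827, 0.3165, -0.0579, 0.8660, -0.5000, 0.0000]
q̇ = J⁺·V = [-0.7180, 0.1750, 0.1720]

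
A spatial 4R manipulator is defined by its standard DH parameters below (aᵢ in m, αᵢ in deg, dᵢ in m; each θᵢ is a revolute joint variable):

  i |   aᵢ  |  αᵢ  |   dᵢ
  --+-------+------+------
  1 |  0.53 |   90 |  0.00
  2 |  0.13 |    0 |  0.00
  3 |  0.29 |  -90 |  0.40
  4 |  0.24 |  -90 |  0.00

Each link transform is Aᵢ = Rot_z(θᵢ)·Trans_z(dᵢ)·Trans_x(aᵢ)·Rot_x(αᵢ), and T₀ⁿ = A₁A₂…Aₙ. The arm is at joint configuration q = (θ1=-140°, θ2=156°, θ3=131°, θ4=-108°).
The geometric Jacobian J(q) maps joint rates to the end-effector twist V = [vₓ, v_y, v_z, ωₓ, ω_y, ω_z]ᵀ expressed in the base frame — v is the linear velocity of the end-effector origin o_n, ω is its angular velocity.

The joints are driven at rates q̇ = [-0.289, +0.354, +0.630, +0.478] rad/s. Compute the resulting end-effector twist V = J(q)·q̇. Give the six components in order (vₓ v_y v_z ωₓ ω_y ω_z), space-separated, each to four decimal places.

-0.1375 0.1099 -0.0843 -0.9827 0.4600 -0.1492

o_n = [-0.7672, 0.1764, -0.1535]
J₁: ẑ×o_n = [-0.1764, -0.7672, 0.0000], ω = ẑ
J2: z=[-0.6428, 0.7660, 0.0000] o=[-0.4060, -0.3407, 0.0000] → [-0.1176, -0.0987, -0.0557, -0.6428, 0.7660, 0.0000]
J3: z=[-0.6428, 0.7660, 0.0000] o=[-0.3150, -0.2643, 0.0529] → [-0.1581, -0.1327, 0.0631, -0.6428, 0.7660, 0.0000]
J4: z=[-0.7326, -0.6147, 0.2924] o=[-0.6371, -0.0124, -0.2245] → [-0.0988, 0.0139, -0.2183, -0.7326, -0.6147, 0.2924]
V = J·q̇ = [-0.1375, 0.1099, -0.0843, -0.9827, 0.4600, -0.1492]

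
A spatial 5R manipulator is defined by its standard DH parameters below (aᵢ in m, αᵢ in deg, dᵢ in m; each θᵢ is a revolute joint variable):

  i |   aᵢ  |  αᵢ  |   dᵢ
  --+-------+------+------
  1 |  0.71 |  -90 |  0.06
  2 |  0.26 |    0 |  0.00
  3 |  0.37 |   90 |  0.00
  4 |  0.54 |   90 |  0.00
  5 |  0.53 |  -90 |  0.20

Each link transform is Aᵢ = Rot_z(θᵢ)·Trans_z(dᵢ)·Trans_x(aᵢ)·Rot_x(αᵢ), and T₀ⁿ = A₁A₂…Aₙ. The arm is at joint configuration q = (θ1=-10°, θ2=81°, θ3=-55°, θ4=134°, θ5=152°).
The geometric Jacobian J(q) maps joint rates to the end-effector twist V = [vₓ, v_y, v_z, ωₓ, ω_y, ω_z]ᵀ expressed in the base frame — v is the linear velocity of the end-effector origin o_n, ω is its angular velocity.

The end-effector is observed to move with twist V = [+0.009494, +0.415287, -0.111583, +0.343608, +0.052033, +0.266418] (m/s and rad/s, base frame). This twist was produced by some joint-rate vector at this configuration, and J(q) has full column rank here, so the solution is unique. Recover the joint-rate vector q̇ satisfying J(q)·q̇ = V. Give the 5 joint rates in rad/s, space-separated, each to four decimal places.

0.3870 -0.1790 -0.0470 0.0360 0.4850

o_n = [1.2904, -0.0338, -0.1765]
J₁: ẑ×o_n = [0.0338, 1.2904, -0.0000], ω = ẑ
J2: z=[0.1736, 0.9848, 0.0000] o=[0.6992, -0.1233, 0.0600] → [-0.2329, 0.0411, -0.5666, 0.1736, 0.9848, 0.0000]
J3: z=[0.1736, 0.9848, 0.0000] o=[0.7393, -0.1304, -0.1968] → [0.0200, -0.0035, -0.5260, 0.1736, 0.9848, 0.0000]
J4: z=[0.4317, -0.0761, 0.8988] o=[1.0668, -0.1881, -0.3590] → [-0.1525, 0.1222, 0.0836, 0.4317, -0.0761, 0.8988]
J5: z=[0.7573, 0.5718, -0.3153] o=[0.8022, 0.2530, -0.1946] → [-0.0801, -0.1676, -0.4964, 0.7573, 0.5718, -0.3153]
q̇ = J⁺·V = [0.3870, -0.1790, -0.0470, 0.0360, 0.4850]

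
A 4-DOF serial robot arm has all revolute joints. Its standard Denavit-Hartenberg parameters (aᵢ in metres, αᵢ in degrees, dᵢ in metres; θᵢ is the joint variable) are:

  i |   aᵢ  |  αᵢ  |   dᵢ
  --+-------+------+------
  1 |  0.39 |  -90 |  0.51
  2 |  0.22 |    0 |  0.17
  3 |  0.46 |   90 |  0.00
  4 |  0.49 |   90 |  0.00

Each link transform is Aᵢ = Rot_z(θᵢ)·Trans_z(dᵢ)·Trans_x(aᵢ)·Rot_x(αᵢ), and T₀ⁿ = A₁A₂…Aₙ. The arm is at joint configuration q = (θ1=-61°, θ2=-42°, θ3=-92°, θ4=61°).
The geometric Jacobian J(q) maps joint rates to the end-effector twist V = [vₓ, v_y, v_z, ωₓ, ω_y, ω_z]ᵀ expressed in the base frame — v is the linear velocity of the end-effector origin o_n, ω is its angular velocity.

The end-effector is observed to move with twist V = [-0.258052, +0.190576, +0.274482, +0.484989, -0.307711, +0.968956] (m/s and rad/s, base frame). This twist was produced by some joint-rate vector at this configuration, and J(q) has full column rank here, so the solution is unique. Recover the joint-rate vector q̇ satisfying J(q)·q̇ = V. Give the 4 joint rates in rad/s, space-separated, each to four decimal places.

0.4820 0.4580 -0.1830 -0.7010

o_n = [0.5569, 0.2299, 1.1590]
J₁: ẑ×o_n = [-0.2299, 0.5569, 0.0000], ω = ẑ
J2: z=[0.8746, 0.4848, 0.0000] o=[0.1891, -0.3411, 0.5100] → [0.3146, -0.5676, 0.3211, 0.8746, 0.4848, 0.0000]
J3: z=[0.8746, 0.4848, 0.0000] o=[0.4170, -0.4017, 0.6572] → [0.2433, -0.4389, 0.4846, 0.8746, 0.4848, 0.0000]
J4: z=[-0.3487, 0.6291, -0.6947] o=[0.2621, -0.1222, 0.9881] → [0.3521, -0.1452, -0.3083, -0.3487, 0.6291, -0.6947]
q̇ = J⁺·V = [0.4820, 0.4580, -0.1830, -0.7010]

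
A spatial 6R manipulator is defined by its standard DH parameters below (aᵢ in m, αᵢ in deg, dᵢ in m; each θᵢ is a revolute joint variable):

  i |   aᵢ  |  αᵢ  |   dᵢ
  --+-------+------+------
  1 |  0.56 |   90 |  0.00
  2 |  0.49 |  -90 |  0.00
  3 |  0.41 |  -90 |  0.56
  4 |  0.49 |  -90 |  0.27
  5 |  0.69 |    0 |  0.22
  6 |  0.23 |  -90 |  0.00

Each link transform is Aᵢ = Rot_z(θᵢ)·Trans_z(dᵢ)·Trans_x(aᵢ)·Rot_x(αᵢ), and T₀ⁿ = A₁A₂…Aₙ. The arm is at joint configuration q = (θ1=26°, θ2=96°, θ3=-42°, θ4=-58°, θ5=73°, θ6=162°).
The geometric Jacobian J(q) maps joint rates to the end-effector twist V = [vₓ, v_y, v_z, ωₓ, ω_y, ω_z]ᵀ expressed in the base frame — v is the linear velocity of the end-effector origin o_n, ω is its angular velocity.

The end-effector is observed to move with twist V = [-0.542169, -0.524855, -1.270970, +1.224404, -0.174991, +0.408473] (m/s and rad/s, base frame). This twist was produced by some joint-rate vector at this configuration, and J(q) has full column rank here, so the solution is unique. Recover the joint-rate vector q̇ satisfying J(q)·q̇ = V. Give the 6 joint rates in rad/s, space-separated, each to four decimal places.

o_n = [-0.0855, -0.8732, 0.9174]
J₁: ẑ×o_n = [0.8732, -0.0855, 0.0000], ω = ẑ
J2: z=[0.4384, -0.8988, 0.0000] o=[0.5033, 0.2455, 0.0000] → [-0.8246, -0.4022, -1.0197, 0.4384, -0.8988, 0.0000]
J3: z=[-0.8939, -0.4360, -0.1045] o=[0.4573, 0.2230, 0.4873] → [-0.3021, 0.4412, 0.7433, -0.8939, -0.4360, -0.1045]
J4: z=[-0.3886, 0.6373, 0.6655] o=[0.0484, -0.2816, 0.7318] → [0.5120, -0.0169, 0.3152, -0.3886, 0.6373, 0.6655]
J5: z=[0.6632, -0.3079, 0.6822] o=[-0.3700, -0.4558, 1.0599] → [0.3287, 0.2886, -0.1893, 0.6632, -0.3079, 0.6822]
J6: z=[0.6632, -0.3079, 0.6822] o=[-0.0967, -1.0865, 0.8320] → [-0.1718, -0.0490, 0.1449, 0.6632, -0.3079, 0.6822]
q̇ = J⁺·V = [-0.6360, 0.8670, -0.7670, 0.7520, 0.4560, 0.2240]

-0.6360 0.8670 -0.7670 0.7520 0.4560 0.2240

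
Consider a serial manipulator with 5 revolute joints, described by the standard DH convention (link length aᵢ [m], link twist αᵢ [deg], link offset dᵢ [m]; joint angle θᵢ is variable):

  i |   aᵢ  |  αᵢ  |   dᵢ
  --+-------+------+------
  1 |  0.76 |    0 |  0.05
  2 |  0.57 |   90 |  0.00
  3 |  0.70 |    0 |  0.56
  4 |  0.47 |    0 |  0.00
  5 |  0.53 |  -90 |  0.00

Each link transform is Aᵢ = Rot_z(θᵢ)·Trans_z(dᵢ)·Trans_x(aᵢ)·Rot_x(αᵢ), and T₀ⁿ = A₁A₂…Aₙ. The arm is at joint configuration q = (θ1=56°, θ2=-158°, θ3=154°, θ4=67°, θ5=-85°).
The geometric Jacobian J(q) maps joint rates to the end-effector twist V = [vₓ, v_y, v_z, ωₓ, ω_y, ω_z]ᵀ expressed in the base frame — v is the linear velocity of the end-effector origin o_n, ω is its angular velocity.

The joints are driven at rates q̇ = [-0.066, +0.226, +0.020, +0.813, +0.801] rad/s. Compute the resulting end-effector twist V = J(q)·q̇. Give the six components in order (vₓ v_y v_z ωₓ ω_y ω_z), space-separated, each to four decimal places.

-0.0285 0.2540 -0.9310 -1.5983 0.3397 0.1600

o_n = [0.0425, 1.5242, 0.4167]
J₁: ẑ×o_n = [-1.5242, 0.0425, 0.0000], ω = ẑ
J2: z=[0.0000, 0.0000, 1.0000] o=[0.4250, 0.6301, 0.0500] → [-0.8942, -0.3824, 0.0000, 0.0000, 0.0000, 1.0000]
J3: z=[-0.9781, 0.2079, 0.0000] o=[0.3065, 0.0725, 0.0500] → [0.0762, 0.3587, -1.3651, -0.9781, 0.2079, 0.0000]
J4: z=[-0.9781, 0.2079, 0.0000] o=[-0.1105, 0.8044, 0.3569] → [0.0124, 0.0585, -0.7360, -0.9781, 0.2079, 0.0000]
J5: z=[-0.9781, 0.2079, 0.0000] o=[-0.0367, 1.1513, 0.0485] → [0.0765, 0.3601, -0.3813, -0.9781, 0.2079, 0.0000]
V = J·q̇ = [-0.0285, 0.2540, -0.9310, -1.5983, 0.3397, 0.1600]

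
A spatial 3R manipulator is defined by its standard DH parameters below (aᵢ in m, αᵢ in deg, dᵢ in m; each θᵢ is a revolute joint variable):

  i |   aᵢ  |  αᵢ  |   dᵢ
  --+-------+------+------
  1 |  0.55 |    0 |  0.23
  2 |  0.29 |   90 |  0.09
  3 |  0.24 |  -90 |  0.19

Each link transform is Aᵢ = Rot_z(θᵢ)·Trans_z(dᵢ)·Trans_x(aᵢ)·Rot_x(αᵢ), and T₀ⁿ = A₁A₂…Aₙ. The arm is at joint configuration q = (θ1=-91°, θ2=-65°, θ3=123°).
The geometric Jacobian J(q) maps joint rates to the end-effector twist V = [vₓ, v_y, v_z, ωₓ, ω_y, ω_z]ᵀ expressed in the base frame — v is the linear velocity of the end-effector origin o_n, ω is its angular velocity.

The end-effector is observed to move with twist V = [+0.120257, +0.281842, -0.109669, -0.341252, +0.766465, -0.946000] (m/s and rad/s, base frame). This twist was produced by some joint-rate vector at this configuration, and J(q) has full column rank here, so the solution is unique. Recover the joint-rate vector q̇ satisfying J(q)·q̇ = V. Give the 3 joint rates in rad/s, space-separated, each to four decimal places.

o_n = [-0.2324, -0.4411, 0.5213]
J₁: ẑ×o_n = [0.4411, -0.2324, 0.0000], ω = ẑ
J2: z=[0.0000, 0.0000, 1.0000] o=[-0.0096, -0.5499, 0.2300] → [-0.1088, -0.2228, 0.0000, 0.0000, 0.0000, 1.0000]
J3: z=[-0.4067, 0.9135, 0.0000] o=[-0.2745, -0.6679, 0.3200] → [0.1839, 0.0819, -0.1307, -0.4067, 0.9135, 0.0000]
q̇ = J⁺·V = [-0.2490, -0.6970, 0.8390]

-0.2490 -0.6970 0.8390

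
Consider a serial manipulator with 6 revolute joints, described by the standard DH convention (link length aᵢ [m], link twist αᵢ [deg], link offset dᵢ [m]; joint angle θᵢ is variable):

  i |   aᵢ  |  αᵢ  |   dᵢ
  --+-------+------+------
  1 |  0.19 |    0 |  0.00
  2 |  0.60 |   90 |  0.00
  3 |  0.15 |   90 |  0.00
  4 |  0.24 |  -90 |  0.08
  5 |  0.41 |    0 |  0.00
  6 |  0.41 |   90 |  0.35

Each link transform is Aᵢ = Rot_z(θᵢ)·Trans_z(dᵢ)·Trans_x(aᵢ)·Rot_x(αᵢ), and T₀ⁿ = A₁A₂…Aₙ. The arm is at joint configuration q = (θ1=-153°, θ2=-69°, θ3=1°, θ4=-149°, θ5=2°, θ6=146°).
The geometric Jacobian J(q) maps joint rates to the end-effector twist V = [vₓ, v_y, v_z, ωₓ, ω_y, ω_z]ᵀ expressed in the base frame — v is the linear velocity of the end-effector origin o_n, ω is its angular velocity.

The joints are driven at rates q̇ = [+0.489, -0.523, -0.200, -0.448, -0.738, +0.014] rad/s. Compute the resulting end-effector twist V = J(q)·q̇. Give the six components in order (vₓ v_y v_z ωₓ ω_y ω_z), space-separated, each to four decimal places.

0.2468 -0.3054 -0.0705 0.5643 0.0579 0.4074

o_n = [-0.9711, 0.0226, 0.1528]
J₁: ẑ×o_n = [-0.0226, -0.9711, 0.0000], ω = ẑ
J2: z=[0.0000, 0.0000, 1.0000] o=[-0.1693, -0.0863, 0.0000] → [-0.1089, -0.8018, 0.0000, 0.0000, 0.0000, 1.0000]
J3: z=[0.6691, 0.7431, 0.0000] o=[-0.6152, 0.3152, 0.0000] → [0.1136, -0.1022, 0.0687, 0.6691, 0.7431, 0.0000]
J4: z=[-0.0130, 0.0117, -0.9998] o=[-0.7266, 0.4156, 0.0026] → [-0.3911, 0.2463, 0.0080, -0.0130, 0.0117, -0.9998]
J5: z=[-0.9562, -0.2924, 0.0090] o=[-0.6575, 0.1870, -0.0810] → [-0.0669, 0.2207, 0.0655, -0.9562, -0.2924, 0.0090]
J6: z=[-0.9562, -0.2924, 0.0090] o=[-0.5376, -0.2050, -0.0728] → [-0.0680, 0.2118, -0.3444, -0.9562, -0.2924, 0.0090]
V = J·q̇ = [0.2468, -0.3054, -0.0705, 0.5643, 0.0579, 0.4074]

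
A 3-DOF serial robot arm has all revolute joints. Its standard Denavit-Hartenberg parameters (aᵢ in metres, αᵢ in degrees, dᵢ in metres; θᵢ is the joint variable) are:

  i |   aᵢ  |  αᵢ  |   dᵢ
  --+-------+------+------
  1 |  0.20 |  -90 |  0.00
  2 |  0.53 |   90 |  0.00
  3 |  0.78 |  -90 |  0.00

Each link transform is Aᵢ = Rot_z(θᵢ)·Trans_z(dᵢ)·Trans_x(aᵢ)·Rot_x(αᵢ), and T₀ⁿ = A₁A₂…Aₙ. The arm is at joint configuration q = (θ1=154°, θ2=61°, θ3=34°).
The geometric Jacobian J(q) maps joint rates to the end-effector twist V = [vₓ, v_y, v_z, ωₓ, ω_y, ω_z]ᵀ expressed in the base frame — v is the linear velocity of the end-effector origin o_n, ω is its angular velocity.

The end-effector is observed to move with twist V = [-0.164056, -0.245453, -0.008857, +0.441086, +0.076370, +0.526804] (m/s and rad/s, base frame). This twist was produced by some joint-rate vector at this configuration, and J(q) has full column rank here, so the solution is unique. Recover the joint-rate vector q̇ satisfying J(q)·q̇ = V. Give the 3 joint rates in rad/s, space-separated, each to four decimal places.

0.7280 -0.2620 -0.4150

o_n = [-0.8837, -0.0543, -1.0291]
J₁: ẑ×o_n = [0.0543, -0.8837, 0.0000], ω = ẑ
J2: z=[-0.4384, -0.8988, 0.0000] o=[-0.1798, 0.0877, 0.0000] → [0.9250, -0.4511, -0.5705, -0.4384, -0.8988, 0.0000]
J3: z=[-0.7861, 0.3834, 0.4848] o=[-0.4107, 0.2003, -0.4635] → [-0.0934, -0.6739, 0.3815, -0.7861, 0.3834, 0.4848]
q̇ = J⁺·V = [0.7280, -0.2620, -0.4150]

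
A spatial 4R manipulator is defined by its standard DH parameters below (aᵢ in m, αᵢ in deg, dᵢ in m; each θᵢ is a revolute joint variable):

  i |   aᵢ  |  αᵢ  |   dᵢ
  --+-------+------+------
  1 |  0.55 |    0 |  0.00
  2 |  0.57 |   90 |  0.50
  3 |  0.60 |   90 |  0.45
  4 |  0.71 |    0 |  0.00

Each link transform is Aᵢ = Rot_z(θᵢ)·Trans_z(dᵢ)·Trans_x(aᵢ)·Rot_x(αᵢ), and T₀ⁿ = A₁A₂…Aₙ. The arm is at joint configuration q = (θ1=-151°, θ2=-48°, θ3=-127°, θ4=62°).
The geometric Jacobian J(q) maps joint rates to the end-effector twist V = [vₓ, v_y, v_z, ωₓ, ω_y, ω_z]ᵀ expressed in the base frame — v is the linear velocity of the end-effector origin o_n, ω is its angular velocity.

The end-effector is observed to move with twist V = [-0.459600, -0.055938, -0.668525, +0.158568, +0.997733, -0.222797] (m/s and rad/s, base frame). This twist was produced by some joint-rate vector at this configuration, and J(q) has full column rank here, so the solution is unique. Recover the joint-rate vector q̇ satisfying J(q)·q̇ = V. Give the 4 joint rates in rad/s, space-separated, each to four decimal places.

o_n = [-0.1383, 0.7543, -0.2454]
J₁: ẑ×o_n = [-0.7543, -0.1383, 0.0000], ω = ẑ
J2: z=[0.0000, 0.0000, 1.0000] o=[-0.4810, -0.2666, 0.0000] → [-1.0209, 0.3427, 0.0000, 0.0000, 0.0000, 1.0000]
J3: z=[0.3256, 0.9455, 0.0000] o=[-1.0200, -0.0811, 0.5000] → [-0.7048, 0.2427, -0.5617, 0.3256, 0.9455, 0.0000]
J4: z=[0.7551, -0.2600, 0.6018] o=[-0.5321, 0.2269, 0.0208] → [-0.2482, 0.4380, 0.5007, 0.7551, -0.2600, 0.6018]
q̇ = J⁺·V = [0.3540, -0.4450, 0.9950, -0.2190]

0.3540 -0.4450 0.9950 -0.2190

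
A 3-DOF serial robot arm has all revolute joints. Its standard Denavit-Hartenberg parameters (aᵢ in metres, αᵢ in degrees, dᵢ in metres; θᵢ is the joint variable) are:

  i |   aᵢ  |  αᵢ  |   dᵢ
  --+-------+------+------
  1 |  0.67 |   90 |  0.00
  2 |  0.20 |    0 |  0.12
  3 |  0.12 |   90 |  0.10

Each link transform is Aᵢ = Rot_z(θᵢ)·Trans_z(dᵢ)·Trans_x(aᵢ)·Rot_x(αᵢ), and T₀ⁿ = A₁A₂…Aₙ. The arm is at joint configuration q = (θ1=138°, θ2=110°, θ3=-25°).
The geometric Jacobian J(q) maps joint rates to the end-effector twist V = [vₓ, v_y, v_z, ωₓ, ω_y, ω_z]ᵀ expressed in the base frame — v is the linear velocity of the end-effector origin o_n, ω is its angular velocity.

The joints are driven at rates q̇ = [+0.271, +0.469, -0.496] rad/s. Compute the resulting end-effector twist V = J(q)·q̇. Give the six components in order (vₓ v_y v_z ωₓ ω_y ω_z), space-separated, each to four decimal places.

-0.0922 -0.1402 -0.0324 -0.0181 -0.0201 0.2710

o_n = [-0.3076, 0.5730, 0.3075]
J₁: ẑ×o_n = [-0.5730, -0.3076, 0.0000], ω = ẑ
J2: z=[0.6691, 0.7431, 0.0000] o=[-0.4979, 0.4483, 0.0000] → [0.2285, -0.2057, -0.0579, 0.6691, 0.7431, 0.0000]
J3: z=[0.6691, 0.7431, 0.0000] o=[-0.3668, 0.4917, 0.1879] → [0.0888, -0.0800, 0.0105, 0.6691, 0.7431, 0.0000]
V = J·q̇ = [-0.0922, -0.1402, -0.0324, -0.0181, -0.0201, 0.2710]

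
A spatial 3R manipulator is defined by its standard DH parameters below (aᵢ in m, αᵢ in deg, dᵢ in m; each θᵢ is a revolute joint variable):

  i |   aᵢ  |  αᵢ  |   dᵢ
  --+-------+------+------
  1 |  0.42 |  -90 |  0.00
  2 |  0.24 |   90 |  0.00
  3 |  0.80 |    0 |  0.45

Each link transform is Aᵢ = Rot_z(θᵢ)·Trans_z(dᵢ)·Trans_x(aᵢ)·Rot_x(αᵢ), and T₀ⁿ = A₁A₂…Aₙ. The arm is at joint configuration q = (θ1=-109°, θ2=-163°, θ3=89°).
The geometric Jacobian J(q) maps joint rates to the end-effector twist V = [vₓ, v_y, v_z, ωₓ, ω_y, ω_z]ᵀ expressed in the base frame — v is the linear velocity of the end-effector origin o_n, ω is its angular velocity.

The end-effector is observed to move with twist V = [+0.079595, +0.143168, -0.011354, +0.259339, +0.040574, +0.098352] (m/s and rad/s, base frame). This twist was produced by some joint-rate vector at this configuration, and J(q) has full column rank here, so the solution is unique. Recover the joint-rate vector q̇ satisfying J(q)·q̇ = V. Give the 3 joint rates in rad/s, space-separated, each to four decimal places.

0.5000 0.2320 0.4200

o_n = [0.7415, -0.3035, -0.3561]
J₁: ẑ×o_n = [0.3035, 0.7415, -0.0000], ω = ẑ
J2: z=[0.9455, -0.3256, 0.0000] o=[-0.1367, -0.3971, 0.0000] → [0.1159, 0.3367, 0.3744, 0.9455, -0.3256, 0.0000]
J3: z=[0.0952, 0.2764, -0.9563] o=[-0.0620, -0.1801, 0.0702] → [-0.2358, -0.7278, -0.2339, 0.0952, 0.2764, -0.9563]
q̇ = J⁺·V = [0.5000, 0.2320, 0.4200]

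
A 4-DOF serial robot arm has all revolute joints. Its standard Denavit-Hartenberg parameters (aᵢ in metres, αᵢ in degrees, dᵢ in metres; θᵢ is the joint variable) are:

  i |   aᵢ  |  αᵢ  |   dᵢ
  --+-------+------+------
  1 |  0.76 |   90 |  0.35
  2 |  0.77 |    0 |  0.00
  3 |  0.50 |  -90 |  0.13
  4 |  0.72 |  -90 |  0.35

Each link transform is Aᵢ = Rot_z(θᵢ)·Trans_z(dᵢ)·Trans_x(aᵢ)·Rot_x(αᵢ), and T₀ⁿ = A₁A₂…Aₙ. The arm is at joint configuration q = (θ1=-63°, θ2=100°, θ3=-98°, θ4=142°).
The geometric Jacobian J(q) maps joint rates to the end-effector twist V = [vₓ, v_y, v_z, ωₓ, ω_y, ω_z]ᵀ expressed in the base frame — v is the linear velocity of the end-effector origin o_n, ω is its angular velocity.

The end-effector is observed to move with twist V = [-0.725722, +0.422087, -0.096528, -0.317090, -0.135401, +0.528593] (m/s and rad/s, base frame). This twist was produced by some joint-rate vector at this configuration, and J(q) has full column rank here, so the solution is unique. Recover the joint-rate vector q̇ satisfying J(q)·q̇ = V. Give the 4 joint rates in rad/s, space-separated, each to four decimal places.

o_n = [0.5274, -0.3449, 1.4557]
J₁: ẑ×o_n = [0.3449, 0.5274, -0.0000], ω = ẑ
J2: z=[-0.8910, -0.4540, 0.0000] o=[0.3450, -0.6772, 0.3500] → [-0.5020, 0.9852, -0.2133, -0.8910, -0.4540, 0.0000]
J3: z=[-0.8910, -0.4540, 0.0000] o=[0.2843, -0.5580, 1.1083] → [-0.1577, 0.3096, -0.0795, -0.8910, -0.4540, 0.0000]
J4: z=[-0.0158, 0.0311, 0.9994] o=[0.3954, -1.0623, 1.1258] → [-0.7066, 0.1371, -0.0155, -0.0158, 0.0311, 0.9994]
q̇ = J⁺·V = [-0.1390, 0.4400, -0.0960, 0.6680]

-0.1390 0.4400 -0.0960 0.6680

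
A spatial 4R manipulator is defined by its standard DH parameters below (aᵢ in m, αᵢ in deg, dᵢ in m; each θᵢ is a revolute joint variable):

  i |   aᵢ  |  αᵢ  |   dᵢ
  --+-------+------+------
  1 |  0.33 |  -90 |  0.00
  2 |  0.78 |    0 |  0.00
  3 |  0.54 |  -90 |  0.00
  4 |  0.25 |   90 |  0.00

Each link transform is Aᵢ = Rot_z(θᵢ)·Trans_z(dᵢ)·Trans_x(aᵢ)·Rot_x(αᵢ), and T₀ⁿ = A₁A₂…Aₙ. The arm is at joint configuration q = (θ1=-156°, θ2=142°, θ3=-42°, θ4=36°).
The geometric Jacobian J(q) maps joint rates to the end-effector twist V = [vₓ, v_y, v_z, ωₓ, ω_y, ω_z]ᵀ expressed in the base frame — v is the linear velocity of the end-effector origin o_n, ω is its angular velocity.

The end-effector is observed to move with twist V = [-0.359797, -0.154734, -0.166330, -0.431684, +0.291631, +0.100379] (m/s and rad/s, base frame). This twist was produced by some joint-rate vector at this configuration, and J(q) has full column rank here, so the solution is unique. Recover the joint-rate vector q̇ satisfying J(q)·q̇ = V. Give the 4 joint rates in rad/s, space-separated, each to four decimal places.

o_n = [0.3180, 0.3024, -1.2112]
J₁: ẑ×o_n = [-0.3024, 0.3180, 0.0000], ω = ẑ
J2: z=[0.4067, -0.9135, 0.0000] o=[-0.3015, -0.1342, 0.0000] → [1.1065, 0.4926, 0.7435, 0.4067, -0.9135, 0.0000]
J3: z=[0.4067, -0.9135, 0.0000] o=[0.2600, 0.1158, -0.4802] → [0.6678, 0.2973, 0.1289, 0.4067, -0.9135, 0.0000]
J4: z=[0.8997, 0.4006, 0.1736] o=[0.3457, 0.1539, -1.0120] → [-0.1056, 0.1744, 0.1447, 0.8997, 0.4006, 0.1736]
q̇ = J⁺·V = [0.1490, -0.1120, -0.3300, -0.2800]

0.1490 -0.1120 -0.3300 -0.2800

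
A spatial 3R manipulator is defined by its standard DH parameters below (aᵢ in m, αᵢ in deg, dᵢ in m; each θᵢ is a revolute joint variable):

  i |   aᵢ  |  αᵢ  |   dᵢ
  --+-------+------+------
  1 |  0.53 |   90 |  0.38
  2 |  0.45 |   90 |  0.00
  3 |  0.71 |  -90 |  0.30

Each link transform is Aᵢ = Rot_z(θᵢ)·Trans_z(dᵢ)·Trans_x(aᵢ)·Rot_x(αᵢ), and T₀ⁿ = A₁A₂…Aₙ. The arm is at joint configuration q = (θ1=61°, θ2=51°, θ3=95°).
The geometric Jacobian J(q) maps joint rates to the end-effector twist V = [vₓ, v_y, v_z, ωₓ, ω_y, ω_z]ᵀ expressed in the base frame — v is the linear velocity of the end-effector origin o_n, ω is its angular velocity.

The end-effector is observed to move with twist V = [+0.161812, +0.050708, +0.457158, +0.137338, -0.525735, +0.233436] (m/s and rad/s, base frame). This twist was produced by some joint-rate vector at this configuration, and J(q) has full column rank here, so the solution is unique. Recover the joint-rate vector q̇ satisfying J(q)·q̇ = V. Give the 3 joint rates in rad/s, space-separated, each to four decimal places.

-0.0850 0.3750 -0.5060

o_n = [1.1070, 0.5382, 0.4928]
J₁: ẑ×o_n = [-0.5382, 1.1070, 0.0000], ω = ẑ
J2: z=[0.8746, -0.4848, 0.0000] o=[0.2569, 0.4635, 0.3800] → [-0.0547, -0.0987, 0.4774, 0.8746, -0.4848, 0.0000]
J3: z=[0.3768, 0.6797, -0.6293] o=[0.3942, 0.7112, 0.7297] → [-0.2699, -0.3593, -0.5497, 0.3768, 0.6797, -0.6293]
q̇ = J⁺·V = [-0.0850, 0.3750, -0.5060]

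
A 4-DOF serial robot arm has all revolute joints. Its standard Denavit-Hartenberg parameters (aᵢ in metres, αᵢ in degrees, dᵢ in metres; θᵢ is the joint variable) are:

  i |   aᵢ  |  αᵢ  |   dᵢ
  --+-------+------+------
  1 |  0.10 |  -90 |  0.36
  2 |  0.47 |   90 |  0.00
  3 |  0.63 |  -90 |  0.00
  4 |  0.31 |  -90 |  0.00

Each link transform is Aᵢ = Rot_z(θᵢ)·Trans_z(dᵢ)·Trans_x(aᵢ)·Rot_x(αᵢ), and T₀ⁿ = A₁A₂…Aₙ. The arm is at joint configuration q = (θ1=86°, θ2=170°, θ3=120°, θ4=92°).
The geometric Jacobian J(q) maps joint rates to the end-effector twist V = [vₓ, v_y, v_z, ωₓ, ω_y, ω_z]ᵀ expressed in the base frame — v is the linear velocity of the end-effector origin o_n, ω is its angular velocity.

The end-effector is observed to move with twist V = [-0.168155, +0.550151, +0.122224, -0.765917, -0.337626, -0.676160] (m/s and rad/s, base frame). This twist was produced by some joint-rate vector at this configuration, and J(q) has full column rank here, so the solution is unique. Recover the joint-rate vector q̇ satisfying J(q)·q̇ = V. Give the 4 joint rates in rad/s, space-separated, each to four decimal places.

o_n = [-0.5427, -0.0741, 0.6372]
J₁: ẑ×o_n = [0.0741, -0.5427, 0.0000], ω = ẑ
J2: z=[-0.9976, 0.0698, 0.0000] o=[0.0070, 0.0998, 0.3600] → [0.0193, 0.2766, 0.2118, -0.9976, 0.0698, 0.0000]
J3: z=[0.0121, 0.1732, -0.9848] o=[-0.0253, -0.3620, 0.2784] → [0.3457, 0.5052, 0.0931, 0.0121, 0.1732, -0.9848]
J4: z=[0.5583, 0.8159, 0.1504] o=[-0.5479, -0.0145, 0.3331] → [0.2571, -0.1690, -0.0376, 0.5583, 0.8159, 0.1504]
q̇ = J⁺·V = [-0.6500, 0.5160, -0.0420, -0.4490]

-0.6500 0.5160 -0.0420 -0.4490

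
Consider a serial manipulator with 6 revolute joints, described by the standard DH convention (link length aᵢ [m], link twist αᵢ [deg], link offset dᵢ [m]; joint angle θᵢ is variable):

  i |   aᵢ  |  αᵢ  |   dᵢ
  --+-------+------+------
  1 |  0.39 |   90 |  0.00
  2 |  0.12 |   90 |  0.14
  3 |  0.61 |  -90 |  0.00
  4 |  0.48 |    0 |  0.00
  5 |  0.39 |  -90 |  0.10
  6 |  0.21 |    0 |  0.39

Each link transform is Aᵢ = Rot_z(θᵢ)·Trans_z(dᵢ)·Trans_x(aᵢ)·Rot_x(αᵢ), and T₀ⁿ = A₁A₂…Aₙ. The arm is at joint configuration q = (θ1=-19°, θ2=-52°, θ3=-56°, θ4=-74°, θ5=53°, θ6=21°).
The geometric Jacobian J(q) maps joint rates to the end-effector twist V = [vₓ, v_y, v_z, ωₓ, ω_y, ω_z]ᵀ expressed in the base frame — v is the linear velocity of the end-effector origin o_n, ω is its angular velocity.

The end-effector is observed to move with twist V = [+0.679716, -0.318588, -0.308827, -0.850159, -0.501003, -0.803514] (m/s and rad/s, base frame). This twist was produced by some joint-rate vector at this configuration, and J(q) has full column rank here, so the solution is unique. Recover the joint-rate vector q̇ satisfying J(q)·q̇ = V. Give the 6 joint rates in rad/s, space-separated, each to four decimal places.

o_n = [1.0225, 0.7384, -0.9297]
J₁: ẑ×o_n = [-0.7384, 1.0225, 0.0000], ω = ẑ
J2: z=[-0.3256, -0.9455, 0.0000] o=[0.3688, -0.1270, 0.0000] → [0.8791, -0.3027, 0.3364, -0.3256, -0.9455, 0.0000]
J3: z=[-0.7451, 0.2566, -0.6157] o=[0.3930, -0.2834, -0.0946] → [0.4148, -1.0098, -0.9228, -0.7451, 0.2566, -0.6157]
J4: z=[0.3005, -0.6949, -0.6533] o=[0.7562, 0.1264, -0.3634] → [0.7934, -0.0037, 0.3689, 0.3005, -0.6949, -0.6533]
J5: z=[0.3005, -0.6949, -0.6533] o=[0.4912, 0.3336, -0.7057] → [0.4200, -0.2797, 0.4908, 0.3005, -0.6949, -0.6533]
J6: z=[0.9090, 0.0012, 0.4169] o=[0.6339, 0.5446, -1.0175] → [-0.0807, 0.0821, 0.1756, 0.9090, 0.0012, 0.4169]
q̇ = J⁺·V = [0.3860, 0.0800, 0.5800, 0.6710, 0.1540, -0.7040]

0.3860 0.0800 0.5800 0.6710 0.1540 -0.7040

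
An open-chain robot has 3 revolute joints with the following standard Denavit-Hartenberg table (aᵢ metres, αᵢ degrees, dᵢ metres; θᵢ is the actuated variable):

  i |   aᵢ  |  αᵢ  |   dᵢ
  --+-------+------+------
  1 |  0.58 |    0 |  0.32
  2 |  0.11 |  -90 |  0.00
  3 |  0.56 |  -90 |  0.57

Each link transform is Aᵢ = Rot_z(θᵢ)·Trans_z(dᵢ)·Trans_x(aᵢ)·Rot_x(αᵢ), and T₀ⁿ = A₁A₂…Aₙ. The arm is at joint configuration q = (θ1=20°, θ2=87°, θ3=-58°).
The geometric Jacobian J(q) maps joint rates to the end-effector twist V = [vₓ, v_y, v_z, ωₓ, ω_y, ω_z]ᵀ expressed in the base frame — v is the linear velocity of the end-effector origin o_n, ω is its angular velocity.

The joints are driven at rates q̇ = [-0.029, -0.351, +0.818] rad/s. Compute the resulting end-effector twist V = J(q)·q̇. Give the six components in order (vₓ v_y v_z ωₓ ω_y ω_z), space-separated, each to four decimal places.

-0.0233 0.6080 -0.2427 -0.7823 -0.2392 -0.3800

o_n = [-0.1190, 0.4207, 0.7949]
J₁: ẑ×o_n = [-0.4207, -0.1190, 0.0000], ω = ẑ
J2: z=[0.0000, 0.0000, 1.0000] o=[0.5450, 0.1984, 0.3200] → [-0.2223, -0.6640, 0.0000, 0.0000, 0.0000, 1.0000]
J3: z=[-0.9563, -0.2924, 0.0000] o=[0.5129, 0.3036, 0.3200] → [-0.1388, 0.4542, -0.2968, -0.9563, -0.2924, 0.0000]
V = J·q̇ = [-0.0233, 0.6080, -0.2427, -0.7823, -0.2392, -0.3800]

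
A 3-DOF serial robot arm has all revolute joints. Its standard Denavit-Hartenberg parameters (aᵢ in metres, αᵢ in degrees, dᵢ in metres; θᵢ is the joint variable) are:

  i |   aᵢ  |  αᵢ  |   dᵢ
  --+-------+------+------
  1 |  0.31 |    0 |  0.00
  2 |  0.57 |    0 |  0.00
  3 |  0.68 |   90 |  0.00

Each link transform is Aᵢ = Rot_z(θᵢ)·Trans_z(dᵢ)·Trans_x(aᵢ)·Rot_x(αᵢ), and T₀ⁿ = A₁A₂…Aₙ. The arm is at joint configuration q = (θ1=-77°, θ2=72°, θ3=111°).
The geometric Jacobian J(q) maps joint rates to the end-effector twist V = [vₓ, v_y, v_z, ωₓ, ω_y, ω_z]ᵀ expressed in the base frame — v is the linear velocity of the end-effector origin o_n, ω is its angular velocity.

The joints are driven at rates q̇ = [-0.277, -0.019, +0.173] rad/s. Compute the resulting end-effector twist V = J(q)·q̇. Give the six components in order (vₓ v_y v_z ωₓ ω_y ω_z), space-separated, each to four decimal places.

o_n = [0.4501, 0.3019, 0.0000]
J₁: ẑ×o_n = [-0.3019, 0.4501, 0.0000], ω = ẑ
J2: z=[0.0000, 0.0000, 1.0000] o=[0.0697, -0.3021, 0.0000] → [-0.6040, 0.3804, 0.0000, 0.0000, 0.0000, 1.0000]
J3: z=[0.0000, 0.0000, 1.0000] o=[0.6376, -0.3517, 0.0000] → [-0.6537, -0.1874, 0.0000, 0.0000, 0.0000, 1.0000]
V = J·q̇ = [-0.0180, -0.1643, 0.0000, 0.0000, 0.0000, -0.1230]

-0.0180 -0.1643 0.0000 0.0000 0.0000 -0.1230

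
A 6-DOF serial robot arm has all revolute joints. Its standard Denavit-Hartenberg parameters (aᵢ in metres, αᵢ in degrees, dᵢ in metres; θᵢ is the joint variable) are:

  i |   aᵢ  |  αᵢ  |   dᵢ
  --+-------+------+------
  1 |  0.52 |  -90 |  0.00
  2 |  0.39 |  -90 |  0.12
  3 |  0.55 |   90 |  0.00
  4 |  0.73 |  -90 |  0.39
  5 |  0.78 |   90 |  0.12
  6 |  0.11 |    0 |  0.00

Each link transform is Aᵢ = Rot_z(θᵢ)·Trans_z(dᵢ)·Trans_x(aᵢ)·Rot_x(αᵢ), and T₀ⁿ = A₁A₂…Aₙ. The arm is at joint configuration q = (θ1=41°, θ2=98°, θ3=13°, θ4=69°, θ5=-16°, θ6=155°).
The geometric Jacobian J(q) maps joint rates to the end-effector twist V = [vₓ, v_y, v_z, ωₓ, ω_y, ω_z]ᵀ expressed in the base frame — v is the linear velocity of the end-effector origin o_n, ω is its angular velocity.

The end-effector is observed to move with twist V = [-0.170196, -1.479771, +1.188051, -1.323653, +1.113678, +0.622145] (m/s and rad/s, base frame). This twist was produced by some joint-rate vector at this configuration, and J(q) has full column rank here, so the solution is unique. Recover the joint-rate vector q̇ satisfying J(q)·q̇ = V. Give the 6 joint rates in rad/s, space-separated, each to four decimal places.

0.4820 0.6920 0.3880 0.2240 0.2690 0.7740

o_n = [-1.0800, -0.2996, -1.1860]
J₁: ẑ×o_n = [0.2996, -1.0800, 0.0000], ω = ẑ
J2: z=[-0.6561, 0.7547, 0.0000] o=[0.3924, 0.3412, 0.0000] → [-0.8951, -0.7781, 1.5317, -0.6561, 0.7547, 0.0000]
J3: z=[-0.7474, -0.6497, 0.1392] o=[0.2728, 0.3961, -0.3862] → [0.6164, -0.7860, -0.3589, -0.7474, -0.6497, 0.1392]
J4: z=[-0.6629, 0.7148, -0.2228] o=[0.2976, 0.2538, -0.9169] → [-0.3157, 0.1285, 1.3516, -0.6629, 0.7148, -0.2228]
J5: z=[-0.3101, 0.0087, 0.9507] o=[-0.4584, 0.0221, -1.1613] → [0.3057, -0.5986, 0.1052, -0.3101, 0.0087, 0.9507]
J6: z=[-0.4493, 0.8799, -0.1546] o=[-1.1491, -0.3474, -1.2570] → [0.0699, 0.0212, -0.0823, -0.4493, 0.8799, -0.1546]
q̇ = J⁺·V = [0.4820, 0.6920, 0.3880, 0.2240, 0.2690, 0.7740]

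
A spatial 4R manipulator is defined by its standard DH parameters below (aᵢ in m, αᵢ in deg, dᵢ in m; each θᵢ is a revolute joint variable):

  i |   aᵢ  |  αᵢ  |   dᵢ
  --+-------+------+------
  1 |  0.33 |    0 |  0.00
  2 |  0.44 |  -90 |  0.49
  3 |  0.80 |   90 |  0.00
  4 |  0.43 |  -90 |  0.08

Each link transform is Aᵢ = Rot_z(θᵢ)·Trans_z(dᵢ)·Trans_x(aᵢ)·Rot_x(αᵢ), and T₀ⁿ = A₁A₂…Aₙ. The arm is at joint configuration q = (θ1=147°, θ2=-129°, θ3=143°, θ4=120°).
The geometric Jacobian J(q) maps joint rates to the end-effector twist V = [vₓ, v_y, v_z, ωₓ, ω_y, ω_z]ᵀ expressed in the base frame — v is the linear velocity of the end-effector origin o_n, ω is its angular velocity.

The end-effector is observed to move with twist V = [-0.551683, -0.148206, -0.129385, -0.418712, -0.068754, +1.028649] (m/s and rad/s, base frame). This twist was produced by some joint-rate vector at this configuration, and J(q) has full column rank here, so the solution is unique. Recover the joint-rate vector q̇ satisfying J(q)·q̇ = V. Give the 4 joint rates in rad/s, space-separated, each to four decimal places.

o_n = [-0.3719, 0.5404, 0.0740]
J₁: ẑ×o_n = [-0.5404, -0.3719, 0.0000], ω = ẑ
J2: z=[0.0000, 0.0000, 1.0000] o=[-0.2768, 0.1797, 0.0000] → [-0.3606, -0.0952, 0.0000, 0.0000, 0.0000, 1.0000]
J3: z=[-0.3090, 0.9511, 0.0000] o=[0.1417, 0.3157, 0.4900] → [-0.3956, -0.1285, 0.4191, -0.3090, 0.9511, 0.0000]
J4: z=[0.5724, 0.1860, -0.7986] o=[-0.4659, 0.1183, 0.0085] → [0.3493, -0.1126, 0.2241, 0.5724, 0.1860, -0.7986]
q̇ = J⁺·V = [0.6270, -0.1550, 0.0640, -0.6970]

0.6270 -0.1550 0.0640 -0.6970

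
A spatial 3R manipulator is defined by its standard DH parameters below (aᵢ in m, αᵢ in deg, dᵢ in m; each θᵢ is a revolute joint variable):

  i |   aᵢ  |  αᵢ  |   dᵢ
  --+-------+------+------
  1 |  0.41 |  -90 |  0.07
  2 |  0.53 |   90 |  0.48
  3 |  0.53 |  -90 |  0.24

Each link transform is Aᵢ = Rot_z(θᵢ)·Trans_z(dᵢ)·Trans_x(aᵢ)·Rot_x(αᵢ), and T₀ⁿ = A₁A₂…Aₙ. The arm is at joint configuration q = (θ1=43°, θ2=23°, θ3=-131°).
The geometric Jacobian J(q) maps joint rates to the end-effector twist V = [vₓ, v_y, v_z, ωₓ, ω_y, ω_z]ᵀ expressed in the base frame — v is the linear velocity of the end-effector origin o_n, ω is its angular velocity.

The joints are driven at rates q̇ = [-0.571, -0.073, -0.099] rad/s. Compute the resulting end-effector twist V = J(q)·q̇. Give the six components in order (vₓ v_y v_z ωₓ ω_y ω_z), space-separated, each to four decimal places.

o_n = [0.4366, 0.5165, 0.2197]
J₁: ẑ×o_n = [-0.5165, 0.4366, 0.0000], ω = ẑ
J2: z=[-0.6820, 0.7314, 0.0000] o=[0.2999, 0.2796, 0.0700] → [0.1095, 0.1021, -0.2616, -0.6820, 0.7314, 0.0000]
J3: z=[0.2858, 0.2665, 0.9205] o=[0.3293, 0.9634, -0.1371] → [0.5064, -0.0032, -0.1563, 0.2858, 0.2665, 0.9205]
V = J·q̇ = [0.2368, -0.2564, 0.0346, 0.0215, -0.0798, -0.6621]

0.2368 -0.2564 0.0346 0.0215 -0.0798 -0.6621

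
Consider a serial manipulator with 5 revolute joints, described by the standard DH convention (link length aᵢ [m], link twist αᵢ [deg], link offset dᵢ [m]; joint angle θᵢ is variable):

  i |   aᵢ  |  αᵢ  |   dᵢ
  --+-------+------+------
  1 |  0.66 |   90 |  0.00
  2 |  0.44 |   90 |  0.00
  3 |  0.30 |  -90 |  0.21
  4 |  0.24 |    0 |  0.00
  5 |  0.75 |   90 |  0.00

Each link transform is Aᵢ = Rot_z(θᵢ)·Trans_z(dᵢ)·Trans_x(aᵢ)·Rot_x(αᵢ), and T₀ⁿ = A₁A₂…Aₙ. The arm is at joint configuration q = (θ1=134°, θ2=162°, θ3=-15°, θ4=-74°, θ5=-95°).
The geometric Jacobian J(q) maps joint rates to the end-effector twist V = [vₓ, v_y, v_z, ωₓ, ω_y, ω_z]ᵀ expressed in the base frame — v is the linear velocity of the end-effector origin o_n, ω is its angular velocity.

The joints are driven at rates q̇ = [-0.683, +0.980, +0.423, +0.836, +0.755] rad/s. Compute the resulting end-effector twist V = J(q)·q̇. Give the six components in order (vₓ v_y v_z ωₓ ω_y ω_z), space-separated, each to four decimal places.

o_n = [-0.4604, 0.6146, 0.5807]
J₁: ẑ×o_n = [-0.6146, -0.4604, 0.0000], ω = ẑ
J2: z=[0.7193, 0.6947, 0.0000] o=[-0.4585, 0.4748, 0.0000] → [0.4034, -0.4178, 0.1019, 0.7193, 0.6947, 0.0000]
J3: z=[-0.2147, 0.2223, 0.9511] o=[-0.1678, 0.1737, 0.1360] → [-0.3204, -0.1828, -0.0296, -0.2147, 0.2223, 0.9511]
J4: z=[0.8658, 0.4939, 0.0800] o=[-0.0773, -0.0318, 0.4252] → [0.0251, -0.1653, 0.7488, 0.8658, 0.4939, 0.0800]
J5: z=[0.8658, 0.4939, 0.0800] o=[-0.0969, -0.0361, 0.6644] → [-0.0934, 0.0434, 0.7429, 0.8658, 0.4939, 0.0800]
V = J·q̇ = [0.6301, -0.2777, 1.2743, 1.9917, 1.5606, -0.1535]

0.6301 -0.2777 1.2743 1.9917 1.5606 -0.1535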